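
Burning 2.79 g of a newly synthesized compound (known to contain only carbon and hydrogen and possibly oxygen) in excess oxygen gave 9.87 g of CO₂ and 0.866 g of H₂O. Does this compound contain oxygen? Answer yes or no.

mol C = 9.87 g CO₂ ÷ 44.009 g/mol = 0.2243 mol
mol H = 2 × 0.866 g H₂O ÷ 18.015 g/mol = 0.09614 mol
C and H together account for 2.791 g — essentially the entire 2.79 g sample — so the compound contains no oxygen.

no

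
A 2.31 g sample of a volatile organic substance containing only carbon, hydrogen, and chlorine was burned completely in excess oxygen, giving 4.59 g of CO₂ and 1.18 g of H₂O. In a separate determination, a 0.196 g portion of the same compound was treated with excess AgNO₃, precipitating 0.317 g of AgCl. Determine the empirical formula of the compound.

C4H5Cl

mol C = 4.59 g CO₂ ÷ 44.009 g/mol = 0.1043 mol
mol H = 2 × 1.18 g H₂O ÷ 18.015 g/mol = 0.1310 mol
From the AgCl data: mol Cl per gram of compound = (0.317 ÷ 143.318) ÷ 0.196 = 0.01129 mol/g, so in the 2.31 g combustion sample mol Cl = 0.02607 mol
Divide by the smallest (0.02607 mol): C 4.001, H 5.025, Cl 1.000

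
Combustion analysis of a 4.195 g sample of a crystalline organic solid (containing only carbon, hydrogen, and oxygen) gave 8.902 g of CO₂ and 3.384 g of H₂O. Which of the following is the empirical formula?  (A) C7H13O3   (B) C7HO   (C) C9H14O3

(A) C7H13O3

mol C = 8.902 g CO₂ ÷ 44.009 g/mol = 0.20228 mol
mol H = 2 × 3.384 g H₂O ÷ 18.015 g/mol = 0.37569 mol
mass O = 4.195 − (2.4295 + 0.37869) = 1.3868 g → mol O = 1.3868 ÷ 15.999 = 0.086678 mol
Divide by the smallest (0.086678 mol): C 2.334, H 4.334, O 1.000
Multiplying each by 3 gives whole numbers: C 7.00, H 13.00, O 3.00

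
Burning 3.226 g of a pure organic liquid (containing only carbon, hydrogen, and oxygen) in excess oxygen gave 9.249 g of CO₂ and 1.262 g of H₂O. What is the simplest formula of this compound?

mol C = 9.249 g CO₂ ÷ 44.009 g/mol = 0.21016 mol
mol H = 2 × 1.262 g H₂O ÷ 18.015 g/mol = 0.14011 mol
mass O = 3.226 − (2.5243 + 0.14123) = 0.56052 g → mol O = 0.56052 ÷ 15.999 = 0.035035 mol
Divide by the smallest (0.035035 mol): C 5.999, H 3.999, O 1.000

C6H4O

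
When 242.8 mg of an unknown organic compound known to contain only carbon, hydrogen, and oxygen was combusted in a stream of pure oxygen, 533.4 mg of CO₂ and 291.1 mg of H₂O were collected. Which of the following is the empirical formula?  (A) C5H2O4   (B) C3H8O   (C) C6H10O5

(B) C3H8O

mol C = 0.5334 g CO₂ ÷ 44.009 g/mol = 0.012120 mol
mol H = 2 × 0.2911 g H₂O ÷ 18.015 g/mol = 0.032318 mol
mass O = 0.2428 − (0.14558 + 0.032576) = 0.064648 g → mol O = 0.064648 ÷ 15.999 = 0.0040407 mol
Divide by the smallest (0.0040407 mol): C 3.000, H 7.998, O 1.000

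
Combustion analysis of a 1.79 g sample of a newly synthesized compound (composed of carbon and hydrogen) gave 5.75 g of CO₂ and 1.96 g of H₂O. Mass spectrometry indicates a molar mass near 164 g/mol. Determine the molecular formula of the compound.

mol C = 5.75 g CO₂ ÷ 44.009 g/mol = 0.1307 mol
mol H = 2 × 1.96 g H₂O ÷ 18.015 g/mol = 0.2176 mol
Divide by the smallest (0.1307 mol): C 1.000, H 1.665
Multiplying each by 3 gives whole numbers: C 3.00, H 5.00
Empirical formula: C3H5
Empirical-formula mass = 41.07 g/mol; 164 ÷ 41.07 ≈ 4, so the molecular formula is C12H20.

C12H20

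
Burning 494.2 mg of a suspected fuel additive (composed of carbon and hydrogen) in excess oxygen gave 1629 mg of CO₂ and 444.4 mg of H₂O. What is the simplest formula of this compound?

mol C = 1.629 g CO₂ ÷ 44.009 g/mol = 0.037015 mol
mol H = 2 × 0.4444 g H₂O ÷ 18.015 g/mol = 0.049337 mol
Divide by the smallest (0.037015 mol): C 1.000, H 1.333
Multiplying each by 3 gives whole numbers: C 3.00, H 4.00

C3H4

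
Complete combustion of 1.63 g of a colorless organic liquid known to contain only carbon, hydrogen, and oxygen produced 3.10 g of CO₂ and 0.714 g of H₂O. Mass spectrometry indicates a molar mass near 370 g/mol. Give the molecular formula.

C16H18O10

mol C = 3.10 g CO₂ ÷ 44.009 g/mol = 0.07044 mol
mol H = 2 × 0.714 g H₂O ÷ 18.015 g/mol = 0.07927 mol
mass O = 1.63 − (0.8461 + 0.07990) = 0.7040 g → mol O = 0.7040 ÷ 15.999 = 0.04401 mol
Divide by the smallest (0.04401 mol): C 1.601, H 1.801, O 1.000
Multiplying each by 5 gives whole numbers: C 8.00, H 9.01, O 5.00
Empirical formula: C8H9O5
Empirical-formula mass = 185.16 g/mol; 370 ÷ 185.16 ≈ 2, so the molecular formula is C16H18O10.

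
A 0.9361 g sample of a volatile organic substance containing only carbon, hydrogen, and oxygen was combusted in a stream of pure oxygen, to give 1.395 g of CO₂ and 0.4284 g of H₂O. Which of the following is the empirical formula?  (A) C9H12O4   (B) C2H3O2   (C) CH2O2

mol C = 1.395 g CO₂ ÷ 44.009 g/mol = 0.031698 mol
mol H = 2 × 0.4284 g H₂O ÷ 18.015 g/mol = 0.047560 mol
mass O = 0.9361 − (0.38073 + 0.047941) = 0.50743 g → mol O = 0.50743 ÷ 15.999 = 0.031717 mol
Divide by the smallest (0.031698 mol): C 1.000, H 1.500, O 1.001
Multiplying each by 2 gives whole numbers: C 2.00, H 3.00, O 2.00

(B) C2H3O2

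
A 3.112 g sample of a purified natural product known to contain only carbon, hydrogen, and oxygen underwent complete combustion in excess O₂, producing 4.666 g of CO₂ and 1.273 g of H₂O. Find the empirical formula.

C3H4O3

mol C = 4.666 g CO₂ ÷ 44.009 g/mol = 0.10602 mol
mol H = 2 × 1.273 g H₂O ÷ 18.015 g/mol = 0.14133 mol
mass O = 3.112 − (1.2735 + 0.14246) = 1.6961 g → mol O = 1.6961 ÷ 15.999 = 0.10601 mol
Divide by the smallest (0.10601 mol): C 1.000, H 1.333, O 1.000
Multiplying each by 3 gives whole numbers: C 3.00, H 4.00, O 3.00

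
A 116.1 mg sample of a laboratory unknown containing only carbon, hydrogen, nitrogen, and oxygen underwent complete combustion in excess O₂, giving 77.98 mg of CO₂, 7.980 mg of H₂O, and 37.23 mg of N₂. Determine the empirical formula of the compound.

C2HN3O4

mol C = 0.07798 g CO₂ ÷ 44.009 g/mol = 0.0017719 mol
mol H = 2 × 0.007980 g H₂O ÷ 18.015 g/mol = 0.00088593 mol
mol N = 2 × 0.03723 g N₂ ÷ 28.014 g/mol = 0.0026580 mol
mass O = 0.1161 − (0.021282 + 0.00089302 + 0.037230) = 0.056695 g → mol O = 0.056695 ÷ 15.999 = 0.0035436 mol
Divide by the smallest (0.00088593 mol): C 2.000, H 1.000, N 3.000, O 4.000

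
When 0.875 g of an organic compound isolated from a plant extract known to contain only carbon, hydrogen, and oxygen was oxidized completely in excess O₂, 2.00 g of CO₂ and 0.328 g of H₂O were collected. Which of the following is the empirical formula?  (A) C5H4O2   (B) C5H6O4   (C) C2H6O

mol C = 2.00 g CO₂ ÷ 44.009 g/mol = 0.04545 mol
mol H = 2 × 0.328 g H₂O ÷ 18.015 g/mol = 0.03641 mol
mass O = 0.875 − (0.5458 + 0.03671) = 0.2925 g → mol O = 0.2925 ÷ 15.999 = 0.01828 mol
Divide by the smallest (0.01828 mol): C 2.486, H 1.992, O 1.000
Multiplying each by 2 gives whole numbers: C 4.97, H 3.98, O 2.00

(A) C5H4O2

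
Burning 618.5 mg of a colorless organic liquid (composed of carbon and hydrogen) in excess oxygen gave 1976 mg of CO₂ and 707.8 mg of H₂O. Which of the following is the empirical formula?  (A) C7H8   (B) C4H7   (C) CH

mol C = 1.976 g CO₂ ÷ 44.009 g/mol = 0.044900 mol
mol H = 2 × 0.7078 g H₂O ÷ 18.015 g/mol = 0.078579 mol
Divide by the smallest (0.044900 mol): C 1.000, H 1.750
Multiplying each by 4 gives whole numbers: C 4.00, H 7.00

(B) C4H7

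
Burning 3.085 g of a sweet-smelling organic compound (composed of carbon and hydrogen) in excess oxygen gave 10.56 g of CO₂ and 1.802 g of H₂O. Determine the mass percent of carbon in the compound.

93.42%

mol C = 10.56 g CO₂ ÷ 44.009 g/mol = 0.23995 mol
mol H = 2 × 1.802 g H₂O ÷ 18.015 g/mol = 0.20006 mol
mass % C = 2.8821 g ÷ 3.085 g × 100%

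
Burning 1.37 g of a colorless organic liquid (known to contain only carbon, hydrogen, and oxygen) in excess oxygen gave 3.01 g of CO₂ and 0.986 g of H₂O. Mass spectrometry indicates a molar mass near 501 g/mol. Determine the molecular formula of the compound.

mol C = 3.01 g CO₂ ÷ 44.009 g/mol = 0.06840 mol
mol H = 2 × 0.986 g H₂O ÷ 18.015 g/mol = 0.1095 mol
mass O = 1.37 − (0.8215 + 0.1103) = 0.4382 g → mol O = 0.4382 ÷ 15.999 = 0.02739 mol
Divide by the smallest (0.02739 mol): C 2.497, H 3.997, O 1.000
Multiplying each by 2 gives whole numbers: C 4.99, H 7.99, O 2.00
Empirical formula: C5H8O2
Empirical-formula mass = 100.12 g/mol; 501 ÷ 100.12 ≈ 5, so the molecular formula is C25H40O10.

C25H40O10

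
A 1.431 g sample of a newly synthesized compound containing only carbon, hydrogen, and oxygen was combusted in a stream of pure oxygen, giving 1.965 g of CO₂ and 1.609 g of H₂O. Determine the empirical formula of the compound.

mol C = 1.965 g CO₂ ÷ 44.009 g/mol = 0.044650 mol
mol H = 2 × 1.609 g H₂O ÷ 18.015 g/mol = 0.17863 mol
mass O = 1.431 − (0.53629 + 0.18006) = 0.71465 g → mol O = 0.71465 ÷ 15.999 = 0.044669 mol
Divide by the smallest (0.044650 mol): C 1.000, H 4.001, O 1.000

CH4O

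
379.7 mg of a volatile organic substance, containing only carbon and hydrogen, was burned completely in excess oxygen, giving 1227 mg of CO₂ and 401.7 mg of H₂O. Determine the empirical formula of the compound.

C5H8

mol C = 1.227 g CO₂ ÷ 44.009 g/mol = 0.027881 mol
mol H = 2 × 0.4017 g H₂O ÷ 18.015 g/mol = 0.044596 mol
Divide by the smallest (0.027881 mol): C 1.000, H 1.600
Multiplying each by 5 gives whole numbers: C 5.00, H 8.00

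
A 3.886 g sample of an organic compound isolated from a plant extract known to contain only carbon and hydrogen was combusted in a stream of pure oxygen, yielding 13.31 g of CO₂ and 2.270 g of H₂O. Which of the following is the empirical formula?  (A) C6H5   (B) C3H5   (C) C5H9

(A) C6H5

mol C = 13.31 g CO₂ ÷ 44.009 g/mol = 0.30244 mol
mol H = 2 × 2.270 g H₂O ÷ 18.015 g/mol = 0.25201 mol
Divide by the smallest (0.25201 mol): C 1.200, H 1.000
Multiplying each by 5 gives whole numbers: C 6.00, H 5.00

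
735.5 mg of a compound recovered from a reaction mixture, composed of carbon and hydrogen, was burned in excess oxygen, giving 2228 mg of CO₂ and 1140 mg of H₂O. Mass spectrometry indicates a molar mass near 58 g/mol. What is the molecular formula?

C4H10

mol C = 2.228 g CO₂ ÷ 44.009 g/mol = 0.050626 mol
mol H = 2 × 1.140 g H₂O ÷ 18.015 g/mol = 0.12656 mol
Divide by the smallest (0.050626 mol): C 1.000, H 2.500
Multiplying each by 2 gives whole numbers: C 2.00, H 5.00
Empirical formula: C2H5
Empirical-formula mass = 29.06 g/mol; 58 ÷ 29.06 ≈ 2, so the molecular formula is C4H10.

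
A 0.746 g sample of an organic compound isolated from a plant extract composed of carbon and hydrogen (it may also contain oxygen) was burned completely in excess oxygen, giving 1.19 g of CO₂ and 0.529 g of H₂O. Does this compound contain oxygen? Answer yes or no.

yes

mol C = 1.19 g CO₂ ÷ 44.009 g/mol = 0.02704 mol
mol H = 2 × 0.529 g H₂O ÷ 18.015 g/mol = 0.05873 mol
C and H account for only 0.3840 g of the 0.746 g sample; the remaining 0.3620 g must be oxygen.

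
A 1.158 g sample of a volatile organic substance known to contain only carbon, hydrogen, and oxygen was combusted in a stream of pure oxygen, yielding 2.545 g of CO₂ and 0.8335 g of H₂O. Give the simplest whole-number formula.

C5H8O2

mol C = 2.545 g CO₂ ÷ 44.009 g/mol = 0.057829 mol
mol H = 2 × 0.8335 g H₂O ÷ 18.015 g/mol = 0.092534 mol
mass O = 1.158 − (0.69459 + 0.093274) = 0.37014 g → mol O = 0.37014 ÷ 15.999 = 0.023135 mol
Divide by the smallest (0.023135 mol): C 2.500, H 4.000, O 1.000
Multiplying each by 2 gives whole numbers: C 5.00, H 8.00, O 2.00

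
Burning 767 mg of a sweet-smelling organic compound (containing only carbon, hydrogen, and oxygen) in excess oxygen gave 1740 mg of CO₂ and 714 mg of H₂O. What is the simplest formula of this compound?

mol C = 1.74 g CO₂ ÷ 44.009 g/mol = 0.03954 mol
mol H = 2 × 0.714 g H₂O ÷ 18.015 g/mol = 0.07927 mol
mass O = 0.767 − (0.4749 + 0.07990) = 0.2122 g → mol O = 0.2122 ÷ 15.999 = 0.01326 mol
Divide by the smallest (0.01326 mol): C 2.981, H 5.976, O 1.000

C3H6O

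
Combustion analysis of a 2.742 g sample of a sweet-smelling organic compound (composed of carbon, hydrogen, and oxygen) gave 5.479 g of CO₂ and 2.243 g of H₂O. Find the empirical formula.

C2H4O

mol C = 5.479 g CO₂ ÷ 44.009 g/mol = 0.12450 mol
mol H = 2 × 2.243 g H₂O ÷ 18.015 g/mol = 0.24901 mol
mass O = 2.742 − (1.4953 + 0.25101) = 0.99566 g → mol O = 0.99566 ÷ 15.999 = 0.062232 mol
Divide by the smallest (0.062232 mol): C 2.001, H 4.001, O 1.000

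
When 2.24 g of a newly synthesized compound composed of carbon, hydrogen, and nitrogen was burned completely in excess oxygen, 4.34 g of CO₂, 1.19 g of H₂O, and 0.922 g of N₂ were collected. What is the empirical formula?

mol C = 4.34 g CO₂ ÷ 44.009 g/mol = 0.09862 mol
mol H = 2 × 1.19 g H₂O ÷ 18.015 g/mol = 0.1321 mol
mol N = 2 × 0.922 g N₂ ÷ 28.014 g/mol = 0.06582 mol
Divide by the smallest (0.06582 mol): C 1.498, H 2.007, N 1.000
Multiplying each by 2 gives whole numbers: C 3.00, H 4.01, N 2.00

C3H4N2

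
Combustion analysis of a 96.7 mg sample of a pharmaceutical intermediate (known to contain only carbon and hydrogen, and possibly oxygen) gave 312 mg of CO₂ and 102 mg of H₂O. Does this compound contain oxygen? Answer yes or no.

mol C = 0.312 g CO₂ ÷ 44.009 g/mol = 0.007089 mol
mol H = 2 × 0.102 g H₂O ÷ 18.015 g/mol = 0.01132 mol
C and H together account for 0.09657 g — essentially the entire 0.0967 g sample — so the compound contains no oxygen.

no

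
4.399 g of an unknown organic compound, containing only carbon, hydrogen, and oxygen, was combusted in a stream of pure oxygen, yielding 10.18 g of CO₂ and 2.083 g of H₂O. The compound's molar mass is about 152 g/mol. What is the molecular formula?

C8H8O3

mol C = 10.18 g CO₂ ÷ 44.009 g/mol = 0.23132 mol
mol H = 2 × 2.083 g H₂O ÷ 18.015 g/mol = 0.23125 mol
mass O = 4.399 − (2.7783 + 0.23310) = 1.3876 g → mol O = 1.3876 ÷ 15.999 = 0.086728 mol
Divide by the smallest (0.086728 mol): C 2.667, H 2.666, O 1.000
Multiplying each by 3 gives whole numbers: C 8.00, H 8.00, O 3.00
Empirical formula: C8H8O3
Empirical-formula mass = 152.15 g/mol; 152 ÷ 152.15 ≈ 1, so the molecular formula is C8H8O3.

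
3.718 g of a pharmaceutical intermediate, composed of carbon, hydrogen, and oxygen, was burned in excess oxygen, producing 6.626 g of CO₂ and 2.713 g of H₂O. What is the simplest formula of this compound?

C3H6O2

mol C = 6.626 g CO₂ ÷ 44.009 g/mol = 0.15056 mol
mol H = 2 × 2.713 g H₂O ÷ 18.015 g/mol = 0.30119 mol
mass O = 3.718 − (1.8084 + 0.30360) = 1.6060 g → mol O = 1.6060 ÷ 15.999 = 0.10038 mol
Divide by the smallest (0.10038 mol): C 1.500, H 3.000, O 1.000
Multiplying each by 2 gives whole numbers: C 3.00, H 6.00, O 2.00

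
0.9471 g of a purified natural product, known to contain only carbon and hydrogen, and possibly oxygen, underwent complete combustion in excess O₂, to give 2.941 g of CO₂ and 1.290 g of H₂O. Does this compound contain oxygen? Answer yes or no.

mol C = 2.941 g CO₂ ÷ 44.009 g/mol = 0.066827 mol
mol H = 2 × 1.290 g H₂O ÷ 18.015 g/mol = 0.14321 mol
C and H together account for 0.94702 g — essentially the entire 0.9471 g sample — so the compound contains no oxygen.

no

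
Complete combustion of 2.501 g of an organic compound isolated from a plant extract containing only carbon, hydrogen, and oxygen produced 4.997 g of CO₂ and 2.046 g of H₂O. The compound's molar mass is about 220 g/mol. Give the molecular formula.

C10H20O5

mol C = 4.997 g CO₂ ÷ 44.009 g/mol = 0.11354 mol
mol H = 2 × 2.046 g H₂O ÷ 18.015 g/mol = 0.22714 mol
mass O = 2.501 − (1.3638 + 0.22896) = 0.90825 g → mol O = 0.90825 ÷ 15.999 = 0.056769 mol
Divide by the smallest (0.056769 mol): C 2.000, H 4.001, O 1.000
Empirical formula: C2H4O
Empirical-formula mass = 44.05 g/mol; 220 ÷ 44.05 ≈ 5, so the molecular formula is C10H20O5.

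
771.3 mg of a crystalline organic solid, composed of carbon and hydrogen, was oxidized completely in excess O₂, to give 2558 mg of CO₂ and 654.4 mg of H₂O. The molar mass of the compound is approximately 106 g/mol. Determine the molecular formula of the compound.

mol C = 2.558 g CO₂ ÷ 44.009 g/mol = 0.058124 mol
mol H = 2 × 0.6544 g H₂O ÷ 18.015 g/mol = 0.072651 mol
Divide by the smallest (0.058124 mol): C 1.000, H 1.250
Multiplying each by 4 gives whole numbers: C 4.00, H 5.00
Empirical formula: C4H5
Empirical-formula mass = 53.08 g/mol; 106 ÷ 53.08 ≈ 2, so the molecular formula is C8H10.

C8H10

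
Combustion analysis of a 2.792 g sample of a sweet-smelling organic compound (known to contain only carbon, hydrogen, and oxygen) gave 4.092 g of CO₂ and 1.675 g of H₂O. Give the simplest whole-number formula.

mol C = 4.092 g CO₂ ÷ 44.009 g/mol = 0.092981 mol
mol H = 2 × 1.675 g H₂O ÷ 18.015 g/mol = 0.18596 mol
mass O = 2.792 − (1.1168 + 0.18744) = 1.4878 g → mol O = 1.4878 ÷ 15.999 = 0.092991 mol
Divide by the smallest (0.092981 mol): C 1.000, H 2.000, O 1.000

CH2O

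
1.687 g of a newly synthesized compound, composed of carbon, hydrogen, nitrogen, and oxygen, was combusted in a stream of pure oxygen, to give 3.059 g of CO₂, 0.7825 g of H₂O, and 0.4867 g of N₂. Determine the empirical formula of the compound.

C4H5N2O

mol C = 3.059 g CO₂ ÷ 44.009 g/mol = 0.069509 mol
mol H = 2 × 0.7825 g H₂O ÷ 18.015 g/mol = 0.086872 mol
mol N = 2 × 0.4867 g N₂ ÷ 28.014 g/mol = 0.034747 mol
mass O = 1.687 − (0.83487 + 0.087567 + 0.48670) = 0.27787 g → mol O = 0.27787 ÷ 15.999 = 0.017368 mol
Divide by the smallest (0.017368 mol): C 4.002, H 5.002, N 2.001, O 1.000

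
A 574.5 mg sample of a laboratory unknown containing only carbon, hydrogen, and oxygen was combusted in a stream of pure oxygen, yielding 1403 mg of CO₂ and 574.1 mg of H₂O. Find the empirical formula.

mol C = 1.403 g CO₂ ÷ 44.009 g/mol = 0.031880 mol
mol H = 2 × 0.5741 g H₂O ÷ 18.015 g/mol = 0.063736 mol
mass O = 0.5745 − (0.38291 + 0.064246) = 0.12735 g → mol O = 0.12735 ÷ 15.999 = 0.0079596 mol
Divide by the smallest (0.0079596 mol): C 4.005, H 8.007, O 1.000

C4H8O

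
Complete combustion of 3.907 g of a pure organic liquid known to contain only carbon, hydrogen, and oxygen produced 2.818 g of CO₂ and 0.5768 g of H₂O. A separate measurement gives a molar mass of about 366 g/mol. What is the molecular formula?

C6H6O18

mol C = 2.818 g CO₂ ÷ 44.009 g/mol = 0.064032 mol
mol H = 2 × 0.5768 g H₂O ÷ 18.015 g/mol = 0.064036 mol
mass O = 3.907 − (0.76909 + 0.064548) = 3.0734 g → mol O = 3.0734 ÷ 15.999 = 0.19210 mol
Divide by the smallest (0.064032 mol): C 1.000, H 1.000, O 3.000
Empirical formula: CHO3
Empirical-formula mass = 61.02 g/mol; 366 ÷ 61.02 ≈ 6, so the molecular formula is C6H6O18.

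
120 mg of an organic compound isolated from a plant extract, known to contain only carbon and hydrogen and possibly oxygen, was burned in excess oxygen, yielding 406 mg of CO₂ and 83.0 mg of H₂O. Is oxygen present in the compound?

mol C = 0.406 g CO₂ ÷ 44.009 g/mol = 0.009225 mol
mol H = 2 × 0.0830 g H₂O ÷ 18.015 g/mol = 0.009215 mol
C and H together account for 0.1201 g — essentially the entire 0.120 g sample — so the compound contains no oxygen.

no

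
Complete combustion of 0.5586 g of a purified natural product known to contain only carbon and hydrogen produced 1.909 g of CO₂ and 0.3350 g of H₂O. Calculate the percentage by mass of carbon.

mol C = 1.909 g CO₂ ÷ 44.009 g/mol = 0.043377 mol
mol H = 2 × 0.3350 g H₂O ÷ 18.015 g/mol = 0.037191 mol
mass % C = 0.52101 g ÷ 0.5586 g × 100%

93.27%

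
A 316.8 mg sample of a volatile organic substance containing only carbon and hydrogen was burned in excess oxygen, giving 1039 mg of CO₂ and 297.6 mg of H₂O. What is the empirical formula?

C5H7

mol C = 1.039 g CO₂ ÷ 44.009 g/mol = 0.023609 mol
mol H = 2 × 0.2976 g H₂O ÷ 18.015 g/mol = 0.033039 mol
Divide by the smallest (0.023609 mol): C 1.000, H 1.399
Multiplying each by 5 gives whole numbers: C 5.00, H 7.00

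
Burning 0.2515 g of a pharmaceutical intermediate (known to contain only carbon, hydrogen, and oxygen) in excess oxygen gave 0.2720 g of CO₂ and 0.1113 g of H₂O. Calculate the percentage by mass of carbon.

29.52%

mol C = 0.2720 g CO₂ ÷ 44.009 g/mol = 0.0061806 mol
mol H = 2 × 0.1113 g H₂O ÷ 18.015 g/mol = 0.012356 mol
mass O = 0.2515 − (0.074235 + 0.012455) = 0.16481 g → mol O = 0.16481 ÷ 15.999 = 0.010301 mol
mass % C = 0.074235 g ÷ 0.2515 g × 100%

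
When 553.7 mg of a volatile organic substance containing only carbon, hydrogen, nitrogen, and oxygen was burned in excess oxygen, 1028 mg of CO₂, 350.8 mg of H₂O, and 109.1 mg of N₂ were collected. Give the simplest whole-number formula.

mol C = 1.028 g CO₂ ÷ 44.009 g/mol = 0.023359 mol
mol H = 2 × 0.3508 g H₂O ÷ 18.015 g/mol = 0.038945 mol
mol N = 2 × 0.1091 g N₂ ÷ 28.014 g/mol = 0.0077890 mol
mass O = 0.5537 − (0.28056 + 0.039257 + 0.10910) = 0.12478 g → mol O = 0.12478 ÷ 15.999 = 0.0077992 mol
Divide by the smallest (0.0077890 mol): C 2.999, H 5.000, N 1.000, O 1.001

C3H5NO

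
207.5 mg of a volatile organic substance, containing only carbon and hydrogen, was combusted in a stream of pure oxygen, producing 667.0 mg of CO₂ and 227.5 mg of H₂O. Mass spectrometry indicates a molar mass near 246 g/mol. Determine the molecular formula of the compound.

C18H30

mol C = 0.6670 g CO₂ ÷ 44.009 g/mol = 0.015156 mol
mol H = 2 × 0.2275 g H₂O ÷ 18.015 g/mol = 0.025257 mol
Divide by the smallest (0.015156 mol): C 1.000, H 1.666
Multiplying each by 3 gives whole numbers: C 3.00, H 5.00
Empirical formula: C3H5
Empirical-formula mass = 41.07 g/mol; 246 ÷ 41.07 ≈ 6, so the molecular formula is C18H30.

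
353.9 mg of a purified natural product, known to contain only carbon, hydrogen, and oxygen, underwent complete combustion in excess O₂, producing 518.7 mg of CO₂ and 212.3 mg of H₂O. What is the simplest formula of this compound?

CH2O

mol C = 0.5187 g CO₂ ÷ 44.009 g/mol = 0.011786 mol
mol H = 2 × 0.2123 g H₂O ÷ 18.015 g/mol = 0.023569 mol
mass O = 0.3539 − (0.14156 + 0.023758) = 0.18858 g → mol O = 0.18858 ÷ 15.999 = 0.011787 mol
Divide by the smallest (0.011786 mol): C 1.000, H 2.000, O 1.000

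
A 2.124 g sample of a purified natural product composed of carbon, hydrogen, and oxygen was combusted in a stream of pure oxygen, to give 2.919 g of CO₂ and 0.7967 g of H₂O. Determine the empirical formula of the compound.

C6H8O7

mol C = 2.919 g CO₂ ÷ 44.009 g/mol = 0.066327 mol
mol H = 2 × 0.7967 g H₂O ÷ 18.015 g/mol = 0.088449 mol
mass O = 2.124 − (0.79666 + 0.089156) = 1.2382 g → mol O = 1.2382 ÷ 15.999 = 0.077391 mol
Divide by the smallest (0.066327 mol): C 1.000, H 1.334, O 1.167
Multiplying each by 6 gives whole numbers: C 6.00, H 8.00, O 7.00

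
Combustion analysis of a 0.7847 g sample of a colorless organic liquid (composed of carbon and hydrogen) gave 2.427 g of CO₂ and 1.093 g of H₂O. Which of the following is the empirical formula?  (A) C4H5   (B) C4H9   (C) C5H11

(C) C5H11

mol C = 2.427 g CO₂ ÷ 44.009 g/mol = 0.055148 mol
mol H = 2 × 1.093 g H₂O ÷ 18.015 g/mol = 0.12134 mol
Divide by the smallest (0.055148 mol): C 1.000, H 2.200
Multiplying each by 5 gives whole numbers: C 5.00, H 11.00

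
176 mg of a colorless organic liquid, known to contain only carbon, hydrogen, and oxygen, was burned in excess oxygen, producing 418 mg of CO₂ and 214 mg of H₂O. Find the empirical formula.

C4H10O

mol C = 0.418 g CO₂ ÷ 44.009 g/mol = 0.009498 mol
mol H = 2 × 0.214 g H₂O ÷ 18.015 g/mol = 0.02376 mol
mass O = 0.176 − (0.1141 + 0.02395) = 0.03797 g → mol O = 0.03797 ÷ 15.999 = 0.002373 mol
Divide by the smallest (0.002373 mol): C 4.002, H 10.010, O 1.000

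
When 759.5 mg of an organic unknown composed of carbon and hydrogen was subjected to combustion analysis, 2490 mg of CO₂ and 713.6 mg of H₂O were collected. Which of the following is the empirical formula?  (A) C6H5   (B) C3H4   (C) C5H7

(C) C5H7

mol C = 2.490 g CO₂ ÷ 44.009 g/mol = 0.056579 mol
mol H = 2 × 0.7136 g H₂O ÷ 18.015 g/mol = 0.079223 mol
Divide by the smallest (0.056579 mol): C 1.000, H 1.400
Multiplying each by 5 gives whole numbers: C 5.00, H 7.00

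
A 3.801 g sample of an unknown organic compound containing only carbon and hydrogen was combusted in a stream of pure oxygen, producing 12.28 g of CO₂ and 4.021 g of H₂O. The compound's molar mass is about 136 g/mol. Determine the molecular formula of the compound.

mol C = 12.28 g CO₂ ÷ 44.009 g/mol = 0.27903 mol
mol H = 2 × 4.021 g H₂O ÷ 18.015 g/mol = 0.44641 mol
Divide by the smallest (0.27903 mol): C 1.000, H 1.600
Multiplying each by 5 gives whole numbers: C 5.00, H 8.00
Empirical formula: C5H8
Empirical-formula mass = 68.12 g/mol; 136 ÷ 68.12 ≈ 2, so the molecular formula is C10H16.

C10H16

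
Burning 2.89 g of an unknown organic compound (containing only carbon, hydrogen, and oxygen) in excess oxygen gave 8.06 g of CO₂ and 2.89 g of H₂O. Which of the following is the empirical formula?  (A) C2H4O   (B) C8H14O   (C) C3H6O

mol C = 8.06 g CO₂ ÷ 44.009 g/mol = 0.1831 mol
mol H = 2 × 2.89 g H₂O ÷ 18.015 g/mol = 0.3208 mol
mass O = 2.89 − (2.200 + 0.3234) = 0.3668 g → mol O = 0.3668 ÷ 15.999 = 0.02293 mol
Divide by the smallest (0.02293 mol): C 7.987, H 13.993, O 1.000

(B) C8H14O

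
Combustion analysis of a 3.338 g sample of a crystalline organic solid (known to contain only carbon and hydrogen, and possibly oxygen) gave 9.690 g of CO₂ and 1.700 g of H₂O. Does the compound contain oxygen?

yes

mol C = 9.690 g CO₂ ÷ 44.009 g/mol = 0.22018 mol
mol H = 2 × 1.700 g H₂O ÷ 18.015 g/mol = 0.18873 mol
C and H account for only 2.8349 g of the 3.338 g sample; the remaining 0.50315 g must be oxygen.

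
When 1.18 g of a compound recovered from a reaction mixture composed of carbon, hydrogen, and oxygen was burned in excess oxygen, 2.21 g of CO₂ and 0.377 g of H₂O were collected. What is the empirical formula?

C6H5O4

mol C = 2.21 g CO₂ ÷ 44.009 g/mol = 0.05022 mol
mol H = 2 × 0.377 g H₂O ÷ 18.015 g/mol = 0.04185 mol
mass O = 1.18 − (0.6032 + 0.04219) = 0.5347 g → mol O = 0.5347 ÷ 15.999 = 0.03342 mol
Divide by the smallest (0.03342 mol): C 1.503, H 1.252, O 1.000
Multiplying each by 4 gives whole numbers: C 6.01, H 5.01, O 4.00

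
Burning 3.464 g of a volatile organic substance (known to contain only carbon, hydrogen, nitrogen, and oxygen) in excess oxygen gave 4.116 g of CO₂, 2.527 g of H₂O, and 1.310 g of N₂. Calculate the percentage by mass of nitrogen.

mol C = 4.116 g CO₂ ÷ 44.009 g/mol = 0.093526 mol
mol H = 2 × 2.527 g H₂O ÷ 18.015 g/mol = 0.28054 mol
mol N = 2 × 1.310 g N₂ ÷ 28.014 g/mol = 0.093525 mol
mass O = 3.464 − (1.1233 + 0.28279 + 1.3100) = 0.74787 g → mol O = 0.74787 ÷ 15.999 = 0.046745 mol
mass % N = 1.3100 g ÷ 3.464 g × 100%

37.82%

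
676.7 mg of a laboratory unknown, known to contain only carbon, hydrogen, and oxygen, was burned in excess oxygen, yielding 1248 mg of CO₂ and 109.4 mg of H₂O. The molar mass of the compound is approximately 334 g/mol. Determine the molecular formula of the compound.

mol C = 1.248 g CO₂ ÷ 44.009 g/mol = 0.028358 mol
mol H = 2 × 0.1094 g H₂O ÷ 18.015 g/mol = 0.012145 mol
mass O = 0.6767 − (0.34061 + 0.012243) = 0.32385 g → mol O = 0.32385 ÷ 15.999 = 0.020242 mol
Divide by the smallest (0.012145 mol): C 2.335, H 1.000, O 1.667
Multiplying each by 3 gives whole numbers: C 7.00, H 3.00, O 5.00
Empirical formula: C7H3O5
Empirical-formula mass = 167.10 g/mol; 334 ÷ 167.10 ≈ 2, so the molecular formula is C14H6O10.

C14H6O10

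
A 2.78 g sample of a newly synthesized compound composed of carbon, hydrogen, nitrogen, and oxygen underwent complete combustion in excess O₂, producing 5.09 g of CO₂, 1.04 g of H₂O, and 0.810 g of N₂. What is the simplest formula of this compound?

C4H4N2O

mol C = 5.09 g CO₂ ÷ 44.009 g/mol = 0.1157 mol
mol H = 2 × 1.04 g H₂O ÷ 18.015 g/mol = 0.1155 mol
mol N = 2 × 0.810 g N₂ ÷ 28.014 g/mol = 0.05783 mol
mass O = 2.78 − (1.389 + 0.1164 + 0.8100) = 0.4644 g → mol O = 0.4644 ÷ 15.999 = 0.02903 mol
Divide by the smallest (0.02903 mol): C 3.984, H 3.977, N 1.992, O 1.000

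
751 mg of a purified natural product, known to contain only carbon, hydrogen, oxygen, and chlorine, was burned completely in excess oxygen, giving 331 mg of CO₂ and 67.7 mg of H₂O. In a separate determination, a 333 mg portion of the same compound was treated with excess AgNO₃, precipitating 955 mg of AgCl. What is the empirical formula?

CHCl2O

mol C = 0.331 g CO₂ ÷ 44.009 g/mol = 0.007521 mol
mol H = 2 × 0.0677 g H₂O ÷ 18.015 g/mol = 0.007516 mol
From the AgCl data: mol Cl per gram of compound = (0.955 ÷ 143.318) ÷ 0.333 = 0.02001 mol/g, so in the 0.751 g combustion sample mol Cl = 0.01503 mol
mass O = 0.751 − (0.09034 + 0.007576 + 0.5327) = 0.1203 g → mol O = 0.1203 ÷ 15.999 = 0.007522 mol
Divide by the smallest (0.007516 mol): C 1.001, H 1.000, Cl 1.999, O 1.001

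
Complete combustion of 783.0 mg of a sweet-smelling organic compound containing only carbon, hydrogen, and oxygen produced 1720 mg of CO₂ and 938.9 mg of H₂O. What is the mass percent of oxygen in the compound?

mol C = 1.720 g CO₂ ÷ 44.009 g/mol = 0.039083 mol
mol H = 2 × 0.9389 g H₂O ÷ 18.015 g/mol = 0.10424 mol
mass O = 0.7830 − (0.46942 + 0.10507) = 0.20851 g → mol O = 0.20851 ÷ 15.999 = 0.013032 mol
mass % O = 0.20851 g ÷ 0.7830 g × 100%

26.63%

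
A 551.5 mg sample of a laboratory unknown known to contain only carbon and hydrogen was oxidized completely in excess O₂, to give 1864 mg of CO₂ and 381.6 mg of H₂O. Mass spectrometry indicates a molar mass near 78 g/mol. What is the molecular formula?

mol C = 1.864 g CO₂ ÷ 44.009 g/mol = 0.042355 mol
mol H = 2 × 0.3816 g H₂O ÷ 18.015 g/mol = 0.042365 mol
Divide by the smallest (0.042355 mol): C 1.000, H 1.000
Empirical formula: CH
Empirical-formula mass = 13.02 g/mol; 78 ÷ 13.02 ≈ 6, so the molecular formula is C6H6.

C6H6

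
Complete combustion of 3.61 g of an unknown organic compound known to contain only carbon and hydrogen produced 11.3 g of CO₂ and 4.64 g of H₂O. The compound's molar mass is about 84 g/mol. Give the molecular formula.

C6H12

mol C = 11.3 g CO₂ ÷ 44.009 g/mol = 0.2568 mol
mol H = 2 × 4.64 g H₂O ÷ 18.015 g/mol = 0.5151 mol
Divide by the smallest (0.2568 mol): C 1.000, H 2.006
Empirical formula: CH2
Empirical-formula mass = 14.03 g/mol; 84 ÷ 14.03 ≈ 6, so the molecular formula is C6H12.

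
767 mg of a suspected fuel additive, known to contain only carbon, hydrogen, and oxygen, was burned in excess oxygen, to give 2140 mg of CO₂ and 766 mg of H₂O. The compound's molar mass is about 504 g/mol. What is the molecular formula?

C32H56O4

mol C = 2.14 g CO₂ ÷ 44.009 g/mol = 0.04863 mol
mol H = 2 × 0.766 g H₂O ÷ 18.015 g/mol = 0.08504 mol
mass O = 0.767 − (0.5841 + 0.08572) = 0.09723 g → mol O = 0.09723 ÷ 15.999 = 0.006077 mol
Divide by the smallest (0.006077 mol): C 8.002, H 13.994, O 1.000
Empirical formula: C8H14O
Empirical-formula mass = 126.20 g/mol; 504 ÷ 126.20 ≈ 4, so the molecular formula is C32H56O4.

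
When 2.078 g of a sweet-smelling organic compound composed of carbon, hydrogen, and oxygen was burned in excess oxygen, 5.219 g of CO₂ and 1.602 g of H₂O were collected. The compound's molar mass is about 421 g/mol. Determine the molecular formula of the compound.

mol C = 5.219 g CO₂ ÷ 44.009 g/mol = 0.11859 mol
mol H = 2 × 1.602 g H₂O ÷ 18.015 g/mol = 0.17785 mol
mass O = 2.078 − (1.4244 + 0.17927) = 0.47435 g → mol O = 0.47435 ÷ 15.999 = 0.029649 mol
Divide by the smallest (0.029649 mol): C 4.000, H 5.999, O 1.000
Empirical formula: C4H6O
Empirical-formula mass = 70.09 g/mol; 421 ÷ 70.09 ≈ 6, so the molecular formula is C24H36O6.

C24H36O6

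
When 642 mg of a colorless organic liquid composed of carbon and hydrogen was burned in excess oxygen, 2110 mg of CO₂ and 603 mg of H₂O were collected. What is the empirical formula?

C5H7

mol C = 2.11 g CO₂ ÷ 44.009 g/mol = 0.04794 mol
mol H = 2 × 0.603 g H₂O ÷ 18.015 g/mol = 0.06694 mol
Divide by the smallest (0.04794 mol): C 1.000, H 1.396
Multiplying each by 5 gives whole numbers: C 5.00, H 6.98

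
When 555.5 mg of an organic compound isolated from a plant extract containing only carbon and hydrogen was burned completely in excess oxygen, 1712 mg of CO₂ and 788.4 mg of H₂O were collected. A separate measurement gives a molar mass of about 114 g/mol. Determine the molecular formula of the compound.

C8H18

mol C = 1.712 g CO₂ ÷ 44.009 g/mol = 0.038901 mol
mol H = 2 × 0.7884 g H₂O ÷ 18.015 g/mol = 0.087527 mol
Divide by the smallest (0.038901 mol): C 1.000, H 2.250
Multiplying each by 4 gives whole numbers: C 4.00, H 9.00
Empirical formula: C4H9
Empirical-formula mass = 57.12 g/mol; 114 ÷ 57.12 ≈ 2, so the molecular formula is C8H18.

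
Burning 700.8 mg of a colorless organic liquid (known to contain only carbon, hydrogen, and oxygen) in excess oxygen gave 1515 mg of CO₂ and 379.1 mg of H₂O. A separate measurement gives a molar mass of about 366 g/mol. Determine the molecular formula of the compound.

mol C = 1.515 g CO₂ ÷ 44.009 g/mol = 0.034425 mol
mol H = 2 × 0.3791 g H₂O ÷ 18.015 g/mol = 0.042087 mol
mass O = 0.7008 − (0.41348 + 0.042424) = 0.24490 g → mol O = 0.24490 ÷ 15.999 = 0.015307 mol
Divide by the smallest (0.015307 mol): C 2.249, H 2.749, O 1.000
Multiplying each by 4 gives whole numbers: C 9.00, H 11.00, O 4.00
Empirical formula: C9H11O4
Empirical-formula mass = 183.18 g/mol; 366 ÷ 183.18 ≈ 2, so the molecular formula is C18H22O8.

C18H22O8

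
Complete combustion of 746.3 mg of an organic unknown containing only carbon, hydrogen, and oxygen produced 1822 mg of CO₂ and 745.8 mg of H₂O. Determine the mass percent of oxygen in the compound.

22.19%

mol C = 1.822 g CO₂ ÷ 44.009 g/mol = 0.041401 mol
mol H = 2 × 0.7458 g H₂O ÷ 18.015 g/mol = 0.082798 mol
mass O = 0.7463 − (0.49726 + 0.083460) = 0.16558 g → mol O = 0.16558 ÷ 15.999 = 0.010349 mol
mass % O = 0.16558 g ÷ 0.7463 g × 100%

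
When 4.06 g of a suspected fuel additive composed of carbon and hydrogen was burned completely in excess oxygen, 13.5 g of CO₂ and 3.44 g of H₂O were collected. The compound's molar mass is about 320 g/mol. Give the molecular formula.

mol C = 13.5 g CO₂ ÷ 44.009 g/mol = 0.3068 mol
mol H = 2 × 3.44 g H₂O ÷ 18.015 g/mol = 0.3819 mol
Divide by the smallest (0.3068 mol): C 1.000, H 1.245
Multiplying each by 4 gives whole numbers: C 4.00, H 4.98
Empirical formula: C4H5
Empirical-formula mass = 53.08 g/mol; 320 ÷ 53.08 ≈ 6, so the molecular formula is C24H30.

C24H30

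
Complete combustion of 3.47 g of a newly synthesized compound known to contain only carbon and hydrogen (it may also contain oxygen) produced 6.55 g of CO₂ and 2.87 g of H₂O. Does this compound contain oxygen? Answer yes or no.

mol C = 6.55 g CO₂ ÷ 44.009 g/mol = 0.1488 mol
mol H = 2 × 2.87 g H₂O ÷ 18.015 g/mol = 0.3186 mol
C and H account for only 2.109 g of the 3.47 g sample; the remaining 1.361 g must be oxygen.

yes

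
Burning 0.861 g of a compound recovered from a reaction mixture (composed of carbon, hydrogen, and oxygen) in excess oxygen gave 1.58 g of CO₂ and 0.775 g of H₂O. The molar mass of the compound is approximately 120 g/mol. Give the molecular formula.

mol C = 1.58 g CO₂ ÷ 44.009 g/mol = 0.03590 mol
mol H = 2 × 0.775 g H₂O ÷ 18.015 g/mol = 0.08604 mol
mass O = 0.861 − (0.4312 + 0.08673) = 0.3431 g → mol O = 0.3431 ÷ 15.999 = 0.02144 mol
Divide by the smallest (0.02144 mol): C 1.674, H 4.013, O 1.000
Multiplying each by 3 gives whole numbers: C 5.02, H 12.04, O 3.00
Empirical formula: C5H12O3
Empirical-formula mass = 120.15 g/mol; 120 ÷ 120.15 ≈ 1, so the molecular formula is C5H12O3.

C5H12O3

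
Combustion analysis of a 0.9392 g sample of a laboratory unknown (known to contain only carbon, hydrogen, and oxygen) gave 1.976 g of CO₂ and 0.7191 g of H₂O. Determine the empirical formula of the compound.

C9H16O4

mol C = 1.976 g CO₂ ÷ 44.009 g/mol = 0.044900 mol
mol H = 2 × 0.7191 g H₂O ÷ 18.015 g/mol = 0.079833 mol
mass O = 0.9392 − (0.53929 + 0.080472) = 0.31944 g → mol O = 0.31944 ÷ 15.999 = 0.019966 mol
Divide by the smallest (0.019966 mol): C 2.249, H 3.998, O 1.000
Multiplying each by 4 gives whole numbers: C 9.00, H 15.99, O 4.00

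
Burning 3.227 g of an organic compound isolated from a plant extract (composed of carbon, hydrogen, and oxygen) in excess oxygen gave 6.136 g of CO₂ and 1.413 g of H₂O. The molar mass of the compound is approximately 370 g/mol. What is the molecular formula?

mol C = 6.136 g CO₂ ÷ 44.009 g/mol = 0.13943 mol
mol H = 2 × 1.413 g H₂O ÷ 18.015 g/mol = 0.15687 mol
mass O = 3.227 − (1.6746 + 0.15812) = 1.3942 g → mol O = 1.3942 ÷ 15.999 = 0.087145 mol
Divide by the smallest (0.087145 mol): C 1.600, H 1.800, O 1.000
Multiplying each by 5 gives whole numbers: C 8.00, H 9.00, O 5.00
Empirical formula: C8H9O5
Empirical-formula mass = 185.16 g/mol; 370 ÷ 185.16 ≈ 2, so the molecular formula is C16H18O10.

C16H18O10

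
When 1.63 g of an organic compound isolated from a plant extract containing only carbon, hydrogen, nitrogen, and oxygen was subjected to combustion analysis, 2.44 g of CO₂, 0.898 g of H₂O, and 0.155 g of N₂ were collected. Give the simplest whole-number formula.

mol C = 2.44 g CO₂ ÷ 44.009 g/mol = 0.05544 mol
mol H = 2 × 0.898 g H₂O ÷ 18.015 g/mol = 0.09969 mol
mol N = 2 × 0.155 g N₂ ÷ 28.014 g/mol = 0.01107 mol
mass O = 1.63 − (0.6659 + 0.1005 + 0.1550) = 0.7086 g → mol O = 0.7086 ÷ 15.999 = 0.04429 mol
Divide by the smallest (0.01107 mol): C 5.010, H 9.009, N 1.000, O 4.002

C5H9NO4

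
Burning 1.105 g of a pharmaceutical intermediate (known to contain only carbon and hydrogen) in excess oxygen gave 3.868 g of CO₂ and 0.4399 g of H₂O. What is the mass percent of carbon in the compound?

mol C = 3.868 g CO₂ ÷ 44.009 g/mol = 0.087891 mol
mol H = 2 × 0.4399 g H₂O ÷ 18.015 g/mol = 0.048837 mol
mass % C = 1.0557 g ÷ 1.105 g × 100%

95.53%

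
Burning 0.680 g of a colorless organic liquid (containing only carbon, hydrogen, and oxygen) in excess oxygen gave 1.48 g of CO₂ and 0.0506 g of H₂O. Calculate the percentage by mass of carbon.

59.4%

mol C = 1.48 g CO₂ ÷ 44.009 g/mol = 0.03363 mol
mol H = 2 × 0.0506 g H₂O ÷ 18.015 g/mol = 0.005618 mol
mass O = 0.680 − (0.4039 + 0.005662) = 0.2704 g → mol O = 0.2704 ÷ 15.999 = 0.01690 mol
mass % C = 0.4039 g ÷ 0.680 g × 100%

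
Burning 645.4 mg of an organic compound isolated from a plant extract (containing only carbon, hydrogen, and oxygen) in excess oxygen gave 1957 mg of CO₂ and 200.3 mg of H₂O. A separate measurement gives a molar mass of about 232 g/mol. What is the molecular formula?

C16H8O2

mol C = 1.957 g CO₂ ÷ 44.009 g/mol = 0.044468 mol
mol H = 2 × 0.2003 g H₂O ÷ 18.015 g/mol = 0.022237 mol
mass O = 0.6454 − (0.53411 + 0.022415) = 0.088878 g → mol O = 0.088878 ÷ 15.999 = 0.0055552 mol
Divide by the smallest (0.0055552 mol): C 8.005, H 4.003, O 1.000
Empirical formula: C8H4O
Empirical-formula mass = 116.12 g/mol; 232 ÷ 116.12 ≈ 2, so the molecular formula is C16H8O2.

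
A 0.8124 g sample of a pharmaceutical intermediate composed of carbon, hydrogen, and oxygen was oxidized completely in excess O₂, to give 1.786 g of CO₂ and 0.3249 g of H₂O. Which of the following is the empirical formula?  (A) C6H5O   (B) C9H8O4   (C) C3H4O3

mol C = 1.786 g CO₂ ÷ 44.009 g/mol = 0.040583 mol
mol H = 2 × 0.3249 g H₂O ÷ 18.015 g/mol = 0.036070 mol
mass O = 0.8124 − (0.48744 + 0.036359) = 0.28860 g → mol O = 0.28860 ÷ 15.999 = 0.018039 mol
Divide by the smallest (0.018039 mol): C 2.250, H 2.000, O 1.000
Multiplying each by 4 gives whole numbers: C 9.00, H 8.00, O 4.00

(B) C9H8O4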